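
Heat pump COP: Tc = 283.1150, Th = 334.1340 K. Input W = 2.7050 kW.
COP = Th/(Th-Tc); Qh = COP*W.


COP = 334.1340 / 51.0190 = 6.5492
Qh = 6.5492 * 2.7050 = 17.7156 kW

COP = 6.5492, Qh = 17.7156 kW


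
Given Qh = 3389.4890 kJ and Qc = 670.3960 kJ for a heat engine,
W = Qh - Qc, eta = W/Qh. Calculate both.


W = 3389.4890 - 670.3960 = 2719.0930 kJ
eta = 2719.0930 / 3389.4890 = 0.8022 = 80.2213%

W = 2719.0930 kJ, eta = 80.2213%


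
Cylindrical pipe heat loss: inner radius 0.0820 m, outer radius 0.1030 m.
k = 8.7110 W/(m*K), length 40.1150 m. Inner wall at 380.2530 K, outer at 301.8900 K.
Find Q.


dT = 78.3630 K
ln(ro/ri) = 0.2280
Q = 2*pi*8.7110*40.1150*78.3630 / 0.2280 = 754592.2341 W

754592.2341 W


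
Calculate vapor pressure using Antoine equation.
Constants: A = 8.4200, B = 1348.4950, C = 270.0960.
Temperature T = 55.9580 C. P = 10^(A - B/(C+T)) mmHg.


C+T = 326.0540
B/(C+T) = 4.1358
log10(P) = 8.4200 - 4.1358 = 4.2842
P = 10^4.2842 = 19239.6577 mmHg

19239.6577 mmHg


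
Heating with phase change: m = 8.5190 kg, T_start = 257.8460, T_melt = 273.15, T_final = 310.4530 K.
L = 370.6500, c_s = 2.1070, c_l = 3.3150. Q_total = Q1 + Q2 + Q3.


Q1 (sensible, solid) = 8.5190 * 2.1070 * 15.3040 = 274.6997 kJ
Q2 (latent) = 8.5190 * 370.6500 = 3157.5673 kJ
Q3 (sensible, liquid) = 8.5190 * 3.3150 * 37.3030 = 1053.4548 kJ
Q_total = 4485.7218 kJ

4485.7218 kJ


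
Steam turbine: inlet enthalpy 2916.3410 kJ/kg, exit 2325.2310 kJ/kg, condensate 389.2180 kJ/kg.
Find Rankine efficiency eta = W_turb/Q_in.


W = 591.1100 kJ/kg
Q_in = 2527.1230 kJ/kg
eta = 0.2339 = 23.3906%

eta = 23.3906%


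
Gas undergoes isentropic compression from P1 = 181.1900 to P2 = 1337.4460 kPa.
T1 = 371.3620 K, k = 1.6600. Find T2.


(k-1)/k = 0.3976
(P2/P1)^exp = 2.2139
T2 = 371.3620 * 2.2139 = 822.1714 K

822.1714 K


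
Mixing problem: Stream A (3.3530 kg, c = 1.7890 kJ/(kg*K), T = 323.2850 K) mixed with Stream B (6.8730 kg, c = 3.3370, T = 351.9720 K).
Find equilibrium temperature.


num = 10011.7791
den = 28.9337
Tf = 346.0246 K

346.0246 K


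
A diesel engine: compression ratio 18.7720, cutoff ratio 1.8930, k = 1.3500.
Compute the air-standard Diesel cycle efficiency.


r^(k-1) = 2.7908
rc^k = 2.3668
eta = 0.5938 = 59.3766%

59.3766%


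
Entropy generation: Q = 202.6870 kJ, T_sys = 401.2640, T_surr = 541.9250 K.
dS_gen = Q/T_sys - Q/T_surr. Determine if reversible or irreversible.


dS_sys = 202.6870/401.2640 = 0.5051 kJ/K
dS_surr = -202.6870/541.9250 = -0.3740 kJ/K
dS_gen = 0.5051 - 0.3740 = 0.1311 kJ/K (irreversible)

dS_gen = 0.1311 kJ/K, irreversible


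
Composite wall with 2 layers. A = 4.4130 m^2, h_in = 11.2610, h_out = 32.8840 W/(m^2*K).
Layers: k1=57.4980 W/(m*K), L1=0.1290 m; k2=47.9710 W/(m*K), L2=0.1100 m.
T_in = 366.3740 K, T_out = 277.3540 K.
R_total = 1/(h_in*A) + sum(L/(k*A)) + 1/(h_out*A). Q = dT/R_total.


R_conv_in = 1/(11.2610*4.4130) = 0.0201
R_1 = 0.1290/(57.4980*4.4130) = 0.0005
R_2 = 0.1100/(47.9710*4.4130) = 0.0005
R_conv_out = 1/(32.8840*4.4130) = 0.0069
R_total = 0.0280 K/W
Q = 89.0200 / 0.0280 = 3174.5432 W

R_total = 0.0280 K/W, Q = 3174.5432 W


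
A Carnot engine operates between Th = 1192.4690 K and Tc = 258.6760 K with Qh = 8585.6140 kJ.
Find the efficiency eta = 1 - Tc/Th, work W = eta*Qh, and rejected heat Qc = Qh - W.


eta = 1 - 258.6760/1192.4690 = 0.7831
W = 0.7831 * 8585.6140 = 6723.1821 kJ
Qc = 8585.6140 - 6723.1821 = 1862.4319 kJ

eta = 78.3075%, W = 6723.1821 kJ, Qc = 1862.4319 kJ


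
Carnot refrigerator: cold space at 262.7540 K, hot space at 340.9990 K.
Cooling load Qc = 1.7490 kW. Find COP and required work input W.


COP = 262.7540 / 78.2450 = 3.3581
W = 1.7490 / 3.3581 = 0.5208 kW

COP = 3.3581, W = 0.5208 kW


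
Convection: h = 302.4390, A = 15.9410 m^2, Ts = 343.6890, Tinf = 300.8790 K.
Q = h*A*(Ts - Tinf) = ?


dT = 42.8100 K
Q = 302.4390 * 15.9410 * 42.8100 = 206394.7200 W

206394.7200 W


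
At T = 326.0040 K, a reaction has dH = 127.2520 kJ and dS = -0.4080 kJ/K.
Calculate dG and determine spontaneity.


T*dS = 326.0040 * -0.4080 = -133.0096 kJ
dG = 127.2520 + 133.0096 = 260.2616 kJ (non-spontaneous)

dG = 260.2616 kJ, non-spontaneous


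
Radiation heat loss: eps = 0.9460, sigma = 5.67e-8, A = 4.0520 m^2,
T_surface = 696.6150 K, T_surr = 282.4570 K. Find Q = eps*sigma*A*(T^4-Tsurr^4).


T^4 = 2.3549e+11
Tsurr^4 = 6.3652e+09
Q = 0.9460 * 5.67e-8 * 4.0520 * 2.2912e+11 = 49798.3083 W

49798.3083 W


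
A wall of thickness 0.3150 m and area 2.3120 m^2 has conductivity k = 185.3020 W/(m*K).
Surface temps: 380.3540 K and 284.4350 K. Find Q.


dT = 95.9190 K
Q = 185.3020 * 2.3120 * 95.9190 / 0.3150 = 130455.3893 W

130455.3893 W


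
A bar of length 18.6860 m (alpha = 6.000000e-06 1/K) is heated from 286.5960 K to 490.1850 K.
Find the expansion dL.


dT = 203.5890 K
dL = 6.000000e-06 * 18.6860 * 203.5890 = 0.022826 m
L_final = 18.708826 m

dL = 0.022826 m


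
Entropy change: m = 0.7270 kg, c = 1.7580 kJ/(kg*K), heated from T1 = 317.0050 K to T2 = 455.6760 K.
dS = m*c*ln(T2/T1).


T2/T1 = 1.4374
ln(T2/T1) = 0.3629
dS = 0.7270 * 1.7580 * 0.3629 = 0.4638 kJ/K

0.4638 kJ/K


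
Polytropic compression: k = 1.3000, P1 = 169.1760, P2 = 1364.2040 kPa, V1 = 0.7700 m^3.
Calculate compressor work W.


(k-1)/k = 0.2308
(P2/P1)^exp = 1.6188
W = 4.3333 * 169.1760 * 0.7700 * (1.6188 - 1) = 349.3205 kJ

349.3205 kJ


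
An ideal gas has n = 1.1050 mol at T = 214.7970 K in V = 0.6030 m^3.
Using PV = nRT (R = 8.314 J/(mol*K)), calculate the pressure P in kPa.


P = nRT/V = 1.1050 * 8.314 * 214.7970 / 0.6030
= 1973.3336 / 0.6030 = 3272.5267 Pa = 3.2725 kPa

3.2725 kPa


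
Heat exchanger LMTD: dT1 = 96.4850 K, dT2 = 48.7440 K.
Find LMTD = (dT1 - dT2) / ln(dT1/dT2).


dT1/dT2 = 1.9794
ln(dT1/dT2) = 0.6828
LMTD = 47.7410 / 0.6828 = 69.9189 K

69.9189 K


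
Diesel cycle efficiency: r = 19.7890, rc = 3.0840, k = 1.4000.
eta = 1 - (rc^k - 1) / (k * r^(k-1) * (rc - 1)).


r^(k-1) = 3.3004
rc^k = 4.8391
eta = 0.6013 = 60.1316%

60.1316%


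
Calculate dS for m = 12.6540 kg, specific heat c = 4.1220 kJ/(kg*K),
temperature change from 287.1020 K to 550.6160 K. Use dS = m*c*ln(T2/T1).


T2/T1 = 1.9178
ln(T2/T1) = 0.6512
dS = 12.6540 * 4.1220 * 0.6512 = 33.9665 kJ/K

33.9665 kJ/K


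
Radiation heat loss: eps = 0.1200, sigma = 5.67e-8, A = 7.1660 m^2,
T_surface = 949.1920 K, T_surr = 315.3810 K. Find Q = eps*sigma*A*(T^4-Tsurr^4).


T^4 = 8.1174e+11
Tsurr^4 = 9.8933e+09
Q = 0.1200 * 5.67e-8 * 7.1660 * 8.0185e+11 = 39095.9495 W

39095.9495 W


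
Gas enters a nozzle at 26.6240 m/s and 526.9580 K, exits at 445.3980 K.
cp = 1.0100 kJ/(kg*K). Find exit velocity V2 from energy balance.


dT = 81.5600 K
2*cp*1000*dT = 164751.2000
V1^2 = 708.8374
V2 = sqrt(165460.0374) = 406.7678 m/s

406.7678 m/s


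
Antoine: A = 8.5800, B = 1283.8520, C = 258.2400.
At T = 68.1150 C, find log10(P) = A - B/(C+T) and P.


C+T = 326.3550
B/(C+T) = 3.9339
log10(P) = 8.5800 - 3.9339 = 4.6461
P = 10^4.6461 = 44267.7596 mmHg

44267.7596 mmHg


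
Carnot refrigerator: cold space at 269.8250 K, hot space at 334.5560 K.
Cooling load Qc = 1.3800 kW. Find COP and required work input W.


COP = 269.8250 / 64.7310 = 4.1684
W = 1.3800 / 4.1684 = 0.3311 kW

COP = 4.1684, W = 0.3311 kW


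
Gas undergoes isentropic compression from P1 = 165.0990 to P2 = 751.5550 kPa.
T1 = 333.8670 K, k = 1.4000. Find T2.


(k-1)/k = 0.2857
(P2/P1)^exp = 1.5419
T2 = 333.8670 * 1.5419 = 514.7962 K

514.7962 K


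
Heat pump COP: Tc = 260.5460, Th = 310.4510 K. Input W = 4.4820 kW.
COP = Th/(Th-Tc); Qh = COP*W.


COP = 310.4510 / 49.9050 = 6.2208
Qh = 6.2208 * 4.4820 = 27.8818 kW

COP = 6.2208, Qh = 27.8818 kW


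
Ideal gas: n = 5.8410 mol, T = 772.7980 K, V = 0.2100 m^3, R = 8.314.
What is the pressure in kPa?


P = nRT/V = 5.8410 * 8.314 * 772.7980 / 0.2100
= 37528.6737 / 0.2100 = 178707.9698 Pa = 178.7080 kPa

178.7080 kPa


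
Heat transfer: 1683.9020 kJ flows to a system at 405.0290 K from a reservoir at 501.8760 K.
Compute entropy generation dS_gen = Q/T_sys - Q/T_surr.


dS_sys = 1683.9020/405.0290 = 4.1575 kJ/K
dS_surr = -1683.9020/501.8760 = -3.3552 kJ/K
dS_gen = 4.1575 - 3.3552 = 0.8023 kJ/K (irreversible)

dS_gen = 0.8023 kJ/K, irreversible


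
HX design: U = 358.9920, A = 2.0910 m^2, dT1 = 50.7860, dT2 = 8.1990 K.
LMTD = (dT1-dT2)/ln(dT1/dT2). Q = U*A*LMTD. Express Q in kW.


LMTD = 23.3531 K
Q = 358.9920 * 2.0910 * 23.3531 = 17530.0936 W = 17.5301 kW

17.5301 kW


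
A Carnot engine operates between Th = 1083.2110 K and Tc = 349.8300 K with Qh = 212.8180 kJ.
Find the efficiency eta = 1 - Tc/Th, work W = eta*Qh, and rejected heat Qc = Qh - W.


eta = 1 - 349.8300/1083.2110 = 0.6770
W = 0.6770 * 212.8180 = 144.0871 kJ
Qc = 212.8180 - 144.0871 = 68.7309 kJ

eta = 67.7044%, W = 144.0871 kJ, Qc = 68.7309 kJ


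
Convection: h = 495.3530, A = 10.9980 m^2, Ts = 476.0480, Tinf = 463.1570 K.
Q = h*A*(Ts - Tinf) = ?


dT = 12.8910 K
Q = 495.3530 * 10.9980 * 12.8910 = 70228.7796 W

70228.7796 W


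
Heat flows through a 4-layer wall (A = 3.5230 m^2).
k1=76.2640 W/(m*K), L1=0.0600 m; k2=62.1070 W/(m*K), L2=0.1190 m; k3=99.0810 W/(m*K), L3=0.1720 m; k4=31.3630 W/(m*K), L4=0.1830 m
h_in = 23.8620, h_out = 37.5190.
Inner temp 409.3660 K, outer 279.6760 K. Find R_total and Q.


R_conv_in = 1/(23.8620*3.5230) = 0.0119
R_1 = 0.0600/(76.2640*3.5230) = 0.0002
R_2 = 0.1190/(62.1070*3.5230) = 0.0005
R_3 = 0.1720/(99.0810*3.5230) = 0.0005
R_4 = 0.1830/(31.3630*3.5230) = 0.0017
R_conv_out = 1/(37.5190*3.5230) = 0.0076
R_total = 0.0224 K/W
Q = 129.6900 / 0.0224 = 5795.6632 W

R_total = 0.0224 K/W, Q = 5795.6632 W


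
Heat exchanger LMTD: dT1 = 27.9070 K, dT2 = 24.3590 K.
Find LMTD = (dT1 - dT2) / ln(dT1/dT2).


dT1/dT2 = 1.1457
ln(dT1/dT2) = 0.1360
LMTD = 3.5480 / 0.1360 = 26.0928 K

26.0928 K


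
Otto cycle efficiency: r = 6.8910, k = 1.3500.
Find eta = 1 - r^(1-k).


r^(k-1) = 1.9652
eta = 1 - 1/1.9652 = 0.4911 = 49.1137%

49.1137%


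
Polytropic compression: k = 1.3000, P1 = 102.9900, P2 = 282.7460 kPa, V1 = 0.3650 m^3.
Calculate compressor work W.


(k-1)/k = 0.2308
(P2/P1)^exp = 1.2625
W = 4.3333 * 102.9900 * 0.3650 * (1.2625 - 1) = 42.7527 kJ

42.7527 kJ


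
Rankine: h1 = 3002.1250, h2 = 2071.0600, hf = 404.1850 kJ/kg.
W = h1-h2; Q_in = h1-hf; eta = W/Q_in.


W = 931.0650 kJ/kg
Q_in = 2597.9400 kJ/kg
eta = 0.3584 = 35.8386%

eta = 35.8386%


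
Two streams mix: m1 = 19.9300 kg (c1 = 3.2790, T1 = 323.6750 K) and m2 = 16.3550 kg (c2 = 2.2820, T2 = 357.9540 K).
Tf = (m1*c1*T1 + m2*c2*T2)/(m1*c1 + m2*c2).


num = 34511.9119
den = 102.6726
Tf = 336.1356 K

336.1356 K


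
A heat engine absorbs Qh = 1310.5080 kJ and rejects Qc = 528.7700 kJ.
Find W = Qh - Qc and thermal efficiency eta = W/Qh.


W = 1310.5080 - 528.7700 = 781.7380 kJ
eta = 781.7380 / 1310.5080 = 0.5965 = 59.6515%

W = 781.7380 kJ, eta = 59.6515%


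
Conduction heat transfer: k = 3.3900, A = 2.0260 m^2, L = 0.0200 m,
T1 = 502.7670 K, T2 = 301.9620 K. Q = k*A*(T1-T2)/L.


dT = 200.8050 K
Q = 3.3900 * 2.0260 * 200.8050 / 0.0200 = 68957.8426 W

68957.8426 W


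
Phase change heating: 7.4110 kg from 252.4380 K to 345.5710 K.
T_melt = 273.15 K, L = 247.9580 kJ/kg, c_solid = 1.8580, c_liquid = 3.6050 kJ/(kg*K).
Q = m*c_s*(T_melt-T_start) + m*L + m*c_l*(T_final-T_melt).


Q1 (sensible, solid) = 7.4110 * 1.8580 * 20.7120 = 285.1967 kJ
Q2 (latent) = 7.4110 * 247.9580 = 1837.6167 kJ
Q3 (sensible, liquid) = 7.4110 * 3.6050 * 72.4210 = 1934.8469 kJ
Q_total = 4057.6604 kJ

4057.6604 kJ


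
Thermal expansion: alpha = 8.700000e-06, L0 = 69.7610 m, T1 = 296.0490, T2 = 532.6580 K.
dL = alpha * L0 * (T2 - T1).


dT = 236.6090 K
dL = 8.700000e-06 * 69.7610 * 236.6090 = 0.143603 m
L_final = 69.904603 m

dL = 0.143603 m


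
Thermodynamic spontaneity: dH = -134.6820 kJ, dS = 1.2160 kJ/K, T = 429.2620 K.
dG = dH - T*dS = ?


T*dS = 429.2620 * 1.2160 = 521.9826 kJ
dG = -134.6820 - 521.9826 = -656.6646 kJ (spontaneous)

dG = -656.6646 kJ, spontaneous


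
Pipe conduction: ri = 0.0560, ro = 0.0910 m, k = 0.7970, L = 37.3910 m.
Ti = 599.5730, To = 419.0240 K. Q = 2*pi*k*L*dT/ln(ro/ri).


dT = 180.5490 K
ln(ro/ri) = 0.4855
Q = 2*pi*0.7970*37.3910*180.5490 / 0.4855 = 69631.2404 W

69631.2404 W


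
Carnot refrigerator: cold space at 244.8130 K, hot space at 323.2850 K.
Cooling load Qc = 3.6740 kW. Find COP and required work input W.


COP = 244.8130 / 78.4720 = 3.1197
W = 3.6740 / 3.1197 = 1.1777 kW

COP = 3.1197, W = 1.1777 kW


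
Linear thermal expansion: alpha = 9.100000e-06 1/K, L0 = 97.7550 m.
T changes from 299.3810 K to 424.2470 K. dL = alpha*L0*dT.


dT = 124.8660 K
dL = 9.100000e-06 * 97.7550 * 124.8660 = 0.111077 m
L_final = 97.866077 m

dL = 0.111077 m


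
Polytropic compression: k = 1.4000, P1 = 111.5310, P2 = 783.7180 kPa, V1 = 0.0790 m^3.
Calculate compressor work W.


(k-1)/k = 0.2857
(P2/P1)^exp = 1.7456
W = 3.5000 * 111.5310 * 0.0790 * (1.7456 - 1) = 22.9916 kJ

22.9916 kJ


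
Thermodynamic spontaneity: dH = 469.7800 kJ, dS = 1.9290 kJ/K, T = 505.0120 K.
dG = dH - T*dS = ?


T*dS = 505.0120 * 1.9290 = 974.1681 kJ
dG = 469.7800 - 974.1681 = -504.3881 kJ (spontaneous)

dG = -504.3881 kJ, spontaneous


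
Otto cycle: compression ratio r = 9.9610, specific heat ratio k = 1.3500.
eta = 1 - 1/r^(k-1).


r^(k-1) = 2.2357
eta = 1 - 1/2.2357 = 0.5527 = 55.2705%

55.2705%


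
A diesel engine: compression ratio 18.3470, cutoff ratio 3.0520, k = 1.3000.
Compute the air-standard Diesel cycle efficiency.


r^(k-1) = 2.3937
rc^k = 4.2654
eta = 0.4886 = 48.8617%

48.8617%


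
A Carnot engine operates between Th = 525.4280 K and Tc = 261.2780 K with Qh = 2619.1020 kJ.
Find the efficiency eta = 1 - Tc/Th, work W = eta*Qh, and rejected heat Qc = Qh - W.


eta = 1 - 261.2780/525.4280 = 0.5027
W = 0.5027 * 2619.1020 = 1316.7090 kJ
Qc = 2619.1020 - 1316.7090 = 1302.3930 kJ

eta = 50.2733%, W = 1316.7090 kJ, Qc = 1302.3930 kJ


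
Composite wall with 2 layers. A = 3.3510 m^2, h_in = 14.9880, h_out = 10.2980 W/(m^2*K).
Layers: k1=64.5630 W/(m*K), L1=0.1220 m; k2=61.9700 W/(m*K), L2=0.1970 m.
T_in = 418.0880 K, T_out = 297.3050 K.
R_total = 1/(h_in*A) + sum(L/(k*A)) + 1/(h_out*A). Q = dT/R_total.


R_conv_in = 1/(14.9880*3.3510) = 0.0199
R_1 = 0.1220/(64.5630*3.3510) = 0.0006
R_2 = 0.1970/(61.9700*3.3510) = 0.0009
R_conv_out = 1/(10.2980*3.3510) = 0.0290
R_total = 0.0504 K/W
Q = 120.7830 / 0.0504 = 2396.4248 W

R_total = 0.0504 K/W, Q = 2396.4248 W


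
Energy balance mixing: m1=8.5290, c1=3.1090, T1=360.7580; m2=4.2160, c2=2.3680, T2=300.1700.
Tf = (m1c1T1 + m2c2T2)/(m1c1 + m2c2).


num = 12562.8412
den = 36.5001
Tf = 344.1860 K

344.1860 K


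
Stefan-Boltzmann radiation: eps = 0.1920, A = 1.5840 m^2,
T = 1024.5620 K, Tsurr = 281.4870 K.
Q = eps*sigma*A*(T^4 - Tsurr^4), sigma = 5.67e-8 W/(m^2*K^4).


T^4 = 1.1019e+12
Tsurr^4 = 6.2782e+09
Q = 0.1920 * 5.67e-8 * 1.5840 * 1.0956e+12 = 18893.4381 W

18893.4381 W


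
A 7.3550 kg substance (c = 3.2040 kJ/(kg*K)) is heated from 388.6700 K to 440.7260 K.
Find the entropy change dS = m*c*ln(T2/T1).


T2/T1 = 1.1339
ln(T2/T1) = 0.1257
dS = 7.3550 * 3.2040 * 0.1257 = 2.9620 kJ/K

2.9620 kJ/K


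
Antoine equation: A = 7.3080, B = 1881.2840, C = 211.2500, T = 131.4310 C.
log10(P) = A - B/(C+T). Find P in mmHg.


C+T = 342.6810
B/(C+T) = 5.4899
log10(P) = 7.3080 - 5.4899 = 1.8181
P = 10^1.8181 = 65.7811 mmHg

65.7811 mmHg


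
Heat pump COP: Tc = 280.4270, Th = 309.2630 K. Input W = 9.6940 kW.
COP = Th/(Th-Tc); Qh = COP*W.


COP = 309.2630 / 28.8360 = 10.7249
Qh = 10.7249 * 9.6940 = 103.9671 kW

COP = 10.7249, Qh = 103.9671 kW


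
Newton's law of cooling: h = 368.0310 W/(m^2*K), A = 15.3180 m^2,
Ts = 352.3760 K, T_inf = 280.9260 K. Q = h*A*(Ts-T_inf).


dT = 71.4500 K
Q = 368.0310 * 15.3180 * 71.4500 = 402799.2934 W

402799.2934 W


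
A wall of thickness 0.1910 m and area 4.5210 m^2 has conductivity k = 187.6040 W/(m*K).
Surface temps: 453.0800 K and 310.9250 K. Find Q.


dT = 142.1550 K
Q = 187.6040 * 4.5210 * 142.1550 / 0.1910 = 631255.7883 W

631255.7883 W


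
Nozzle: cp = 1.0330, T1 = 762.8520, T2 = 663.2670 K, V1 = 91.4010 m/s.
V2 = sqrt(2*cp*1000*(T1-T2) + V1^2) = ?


dT = 99.5850 K
2*cp*1000*dT = 205742.6100
V1^2 = 8354.1428
V2 = sqrt(214096.7528) = 462.7059 m/s

462.7059 m/s


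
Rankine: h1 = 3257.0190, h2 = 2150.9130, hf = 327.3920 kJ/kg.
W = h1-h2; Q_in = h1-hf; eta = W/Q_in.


W = 1106.1060 kJ/kg
Q_in = 2929.6270 kJ/kg
eta = 0.3776 = 37.7559%

eta = 37.7559%


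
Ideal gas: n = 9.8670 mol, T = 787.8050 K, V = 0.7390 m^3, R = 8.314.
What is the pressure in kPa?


P = nRT/V = 9.8670 * 8.314 * 787.8050 / 0.7390
= 64626.9829 / 0.7390 = 87451.9389 Pa = 87.4519 kPa

87.4519 kPa


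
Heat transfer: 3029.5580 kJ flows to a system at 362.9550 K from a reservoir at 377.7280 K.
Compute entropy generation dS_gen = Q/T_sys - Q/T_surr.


dS_sys = 3029.5580/362.9550 = 8.3469 kJ/K
dS_surr = -3029.5580/377.7280 = -8.0205 kJ/K
dS_gen = 8.3469 - 8.0205 = 0.3264 kJ/K (irreversible)

dS_gen = 0.3264 kJ/K, irreversible


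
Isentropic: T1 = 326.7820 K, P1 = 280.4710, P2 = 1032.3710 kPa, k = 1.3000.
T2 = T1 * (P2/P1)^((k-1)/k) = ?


(k-1)/k = 0.2308
(P2/P1)^exp = 1.3508
T2 = 326.7820 * 1.3508 = 441.4296 K

441.4296 K


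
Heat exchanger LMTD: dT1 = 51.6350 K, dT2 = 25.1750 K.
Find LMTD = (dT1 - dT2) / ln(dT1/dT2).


dT1/dT2 = 2.0510
ln(dT1/dT2) = 0.7183
LMTD = 26.4600 / 0.7183 = 36.8345 K

36.8345 K


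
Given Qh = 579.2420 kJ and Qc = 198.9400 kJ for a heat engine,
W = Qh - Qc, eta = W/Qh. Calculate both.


W = 579.2420 - 198.9400 = 380.3020 kJ
eta = 380.3020 / 579.2420 = 0.6566 = 65.6551%

W = 380.3020 kJ, eta = 65.6551%


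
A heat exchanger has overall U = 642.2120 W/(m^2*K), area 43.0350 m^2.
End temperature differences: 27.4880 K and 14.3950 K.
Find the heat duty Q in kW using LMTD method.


LMTD = 20.2406 K
Q = 642.2120 * 43.0350 * 20.2406 = 559401.0878 W = 559.4011 kW

559.4011 kW


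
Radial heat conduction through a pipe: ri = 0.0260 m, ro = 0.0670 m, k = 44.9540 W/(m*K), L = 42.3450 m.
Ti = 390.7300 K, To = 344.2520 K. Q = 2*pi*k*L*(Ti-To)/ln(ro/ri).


dT = 46.4780 K
ln(ro/ri) = 0.9466
Q = 2*pi*44.9540*42.3450*46.4780 / 0.9466 = 587263.5906 W

587263.5906 W


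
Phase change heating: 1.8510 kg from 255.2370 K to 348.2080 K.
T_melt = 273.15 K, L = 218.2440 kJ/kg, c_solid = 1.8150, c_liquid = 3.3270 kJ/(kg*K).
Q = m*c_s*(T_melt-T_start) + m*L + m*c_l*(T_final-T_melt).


Q1 (sensible, solid) = 1.8510 * 1.8150 * 17.9130 = 60.1799 kJ
Q2 (latent) = 1.8510 * 218.2440 = 403.9696 kJ
Q3 (sensible, liquid) = 1.8510 * 3.3270 * 75.0580 = 462.2280 kJ
Q_total = 926.3775 kJ

926.3775 kJ


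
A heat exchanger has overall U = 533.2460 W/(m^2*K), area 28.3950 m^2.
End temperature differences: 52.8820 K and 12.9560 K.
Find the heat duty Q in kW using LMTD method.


LMTD = 28.3867 K
Q = 533.2460 * 28.3950 * 28.3867 = 429817.7096 W = 429.8177 kW

429.8177 kW


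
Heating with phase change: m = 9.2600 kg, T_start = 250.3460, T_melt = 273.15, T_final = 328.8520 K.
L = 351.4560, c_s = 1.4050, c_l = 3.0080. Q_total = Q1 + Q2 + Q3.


Q1 (sensible, solid) = 9.2600 * 1.4050 * 22.8040 = 296.6869 kJ
Q2 (latent) = 9.2600 * 351.4560 = 3254.4826 kJ
Q3 (sensible, liquid) = 9.2600 * 3.0080 * 55.7020 = 1551.5280 kJ
Q_total = 5102.6974 kJ

5102.6974 kJ


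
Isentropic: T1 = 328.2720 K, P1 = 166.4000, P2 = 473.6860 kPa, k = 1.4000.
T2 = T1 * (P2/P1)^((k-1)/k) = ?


(k-1)/k = 0.2857
(P2/P1)^exp = 1.3484
T2 = 328.2720 * 1.3484 = 442.6337 K

442.6337 K


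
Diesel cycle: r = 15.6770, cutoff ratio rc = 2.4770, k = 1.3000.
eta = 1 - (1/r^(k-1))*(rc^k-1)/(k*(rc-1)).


r^(k-1) = 2.2834
rc^k = 3.2517
eta = 0.4864 = 48.6432%

48.6432%


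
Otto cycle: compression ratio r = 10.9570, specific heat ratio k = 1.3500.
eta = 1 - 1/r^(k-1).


r^(k-1) = 2.3115
eta = 1 - 1/2.3115 = 0.5674 = 56.7379%

56.7379%


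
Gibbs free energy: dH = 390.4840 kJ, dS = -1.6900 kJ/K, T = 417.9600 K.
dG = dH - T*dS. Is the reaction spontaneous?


T*dS = 417.9600 * -1.6900 = -706.3524 kJ
dG = 390.4840 + 706.3524 = 1096.8364 kJ (non-spontaneous)

dG = 1096.8364 kJ, non-spontaneous


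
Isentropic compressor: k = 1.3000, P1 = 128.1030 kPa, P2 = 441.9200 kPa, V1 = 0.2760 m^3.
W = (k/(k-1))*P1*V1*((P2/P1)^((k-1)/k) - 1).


(k-1)/k = 0.2308
(P2/P1)^exp = 1.3308
W = 4.3333 * 128.1030 * 0.2760 * (1.3308 - 1) = 50.6782 kJ

50.6782 kJ


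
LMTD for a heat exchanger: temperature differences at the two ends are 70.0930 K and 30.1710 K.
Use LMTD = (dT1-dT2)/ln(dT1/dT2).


dT1/dT2 = 2.3232
ln(dT1/dT2) = 0.8429
LMTD = 39.9220 / 0.8429 = 47.3603 K

47.3603 K


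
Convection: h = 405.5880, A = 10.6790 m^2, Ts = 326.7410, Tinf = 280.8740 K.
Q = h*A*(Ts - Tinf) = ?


dT = 45.8670 K
Q = 405.5880 * 10.6790 * 45.8670 = 198662.5561 W

198662.5561 W


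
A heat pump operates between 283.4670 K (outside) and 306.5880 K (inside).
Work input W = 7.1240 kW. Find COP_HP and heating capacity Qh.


COP = 306.5880 / 23.1210 = 13.2602
Qh = 13.2602 * 7.1240 = 94.4653 kW

COP = 13.2602, Qh = 94.4653 kW


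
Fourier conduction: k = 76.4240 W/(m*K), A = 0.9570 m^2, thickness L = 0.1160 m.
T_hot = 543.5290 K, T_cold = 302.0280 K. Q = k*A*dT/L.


dT = 241.5010 K
Q = 76.4240 * 0.9570 * 241.5010 / 0.1160 = 152265.8975 W

152265.8975 W


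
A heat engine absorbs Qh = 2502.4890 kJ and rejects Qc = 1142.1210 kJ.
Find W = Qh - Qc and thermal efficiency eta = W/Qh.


W = 2502.4890 - 1142.1210 = 1360.3680 kJ
eta = 1360.3680 / 2502.4890 = 0.5436 = 54.3606%

W = 1360.3680 kJ, eta = 54.3606%


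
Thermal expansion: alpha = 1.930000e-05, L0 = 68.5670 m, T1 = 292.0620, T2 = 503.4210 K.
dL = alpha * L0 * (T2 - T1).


dT = 211.3590 K
dL = 1.930000e-05 * 68.5670 * 211.3590 = 0.279700 m
L_final = 68.846700 m

dL = 0.279700 m


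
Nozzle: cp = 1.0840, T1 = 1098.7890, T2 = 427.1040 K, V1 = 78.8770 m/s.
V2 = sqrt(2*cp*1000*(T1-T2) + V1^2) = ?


dT = 671.6850 K
2*cp*1000*dT = 1456213.0800
V1^2 = 6221.5811
V2 = sqrt(1462434.6611) = 1209.3116 m/s

1209.3116 m/s


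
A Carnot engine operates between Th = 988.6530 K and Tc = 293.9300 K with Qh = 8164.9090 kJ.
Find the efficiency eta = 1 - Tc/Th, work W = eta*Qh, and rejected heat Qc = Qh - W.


eta = 1 - 293.9300/988.6530 = 0.7027
W = 0.7027 * 8164.9090 = 5737.4530 kJ
Qc = 8164.9090 - 5737.4530 = 2427.4560 kJ

eta = 70.2696%, W = 5737.4530 kJ, Qc = 2427.4560 kJ


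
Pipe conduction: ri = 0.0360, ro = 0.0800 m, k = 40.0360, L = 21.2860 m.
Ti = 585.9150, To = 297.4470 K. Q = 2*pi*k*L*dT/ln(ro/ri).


dT = 288.4680 K
ln(ro/ri) = 0.7985
Q = 2*pi*40.0360*21.2860*288.4680 / 0.7985 = 1934386.0159 W

1934386.0159 W


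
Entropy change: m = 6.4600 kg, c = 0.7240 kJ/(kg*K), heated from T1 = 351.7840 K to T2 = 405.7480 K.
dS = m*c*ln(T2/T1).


T2/T1 = 1.1534
ln(T2/T1) = 0.1427
dS = 6.4600 * 0.7240 * 0.1427 = 0.6675 kJ/K

0.6675 kJ/K


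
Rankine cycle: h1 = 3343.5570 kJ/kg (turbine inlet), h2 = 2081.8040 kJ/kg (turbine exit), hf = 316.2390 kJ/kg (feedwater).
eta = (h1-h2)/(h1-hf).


W = 1261.7530 kJ/kg
Q_in = 3027.3180 kJ/kg
eta = 0.4168 = 41.6789%

eta = 41.6789%


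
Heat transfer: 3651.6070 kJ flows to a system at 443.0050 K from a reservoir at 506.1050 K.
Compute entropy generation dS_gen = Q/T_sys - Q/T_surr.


dS_sys = 3651.6070/443.0050 = 8.2428 kJ/K
dS_surr = -3651.6070/506.1050 = -7.2151 kJ/K
dS_gen = 8.2428 - 7.2151 = 1.0277 kJ/K (irreversible)

dS_gen = 1.0277 kJ/K, irreversible


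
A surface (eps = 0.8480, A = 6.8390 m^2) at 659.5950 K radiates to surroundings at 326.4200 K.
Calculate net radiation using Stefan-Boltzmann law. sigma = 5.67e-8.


T^4 = 1.8928e+11
Tsurr^4 = 1.1353e+10
Q = 0.8480 * 5.67e-8 * 6.8390 * 1.7793e+11 = 58508.4499 W

58508.4499 W


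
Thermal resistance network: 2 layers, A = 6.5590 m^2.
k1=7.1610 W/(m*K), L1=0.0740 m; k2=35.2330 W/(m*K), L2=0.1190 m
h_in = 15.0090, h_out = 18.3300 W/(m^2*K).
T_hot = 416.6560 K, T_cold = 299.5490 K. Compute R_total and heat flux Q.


R_conv_in = 1/(15.0090*6.5590) = 0.0102
R_1 = 0.0740/(7.1610*6.5590) = 0.0016
R_2 = 0.1190/(35.2330*6.5590) = 0.0005
R_conv_out = 1/(18.3300*6.5590) = 0.0083
R_total = 0.0206 K/W
Q = 117.1070 / 0.0206 = 5694.1644 W

R_total = 0.0206 K/W, Q = 5694.1644 W


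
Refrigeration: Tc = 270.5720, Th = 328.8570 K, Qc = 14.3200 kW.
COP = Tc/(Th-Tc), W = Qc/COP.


COP = 270.5720 / 58.2850 = 4.6422
W = 14.3200 / 4.6422 = 3.0847 kW

COP = 4.6422, W = 3.0847 kW


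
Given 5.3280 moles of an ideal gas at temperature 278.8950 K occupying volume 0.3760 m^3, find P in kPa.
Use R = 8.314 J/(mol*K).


P = nRT/V = 5.3280 * 8.314 * 278.8950 / 0.3760
= 12354.2096 / 0.3760 = 32856.9404 Pa = 32.8569 kPa

32.8569 kPa


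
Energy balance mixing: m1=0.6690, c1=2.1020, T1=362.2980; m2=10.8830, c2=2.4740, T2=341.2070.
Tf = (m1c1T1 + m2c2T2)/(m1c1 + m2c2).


num = 9696.3194
den = 28.3308
Tf = 342.2539 K

342.2539 K


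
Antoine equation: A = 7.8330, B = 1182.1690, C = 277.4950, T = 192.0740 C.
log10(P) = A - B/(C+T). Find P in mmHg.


C+T = 469.5690
B/(C+T) = 2.5176
log10(P) = 7.8330 - 2.5176 = 5.3154
P = 10^5.3154 = 206746.4927 mmHg

206746.4927 mmHg


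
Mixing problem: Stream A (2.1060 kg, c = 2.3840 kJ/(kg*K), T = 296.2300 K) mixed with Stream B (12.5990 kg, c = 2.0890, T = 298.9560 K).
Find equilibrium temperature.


num = 9355.5991
den = 31.3400
Tf = 298.5193 K

298.5193 K


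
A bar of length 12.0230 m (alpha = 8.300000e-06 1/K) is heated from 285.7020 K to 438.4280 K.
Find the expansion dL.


dT = 152.7260 K
dL = 8.300000e-06 * 12.0230 * 152.7260 = 0.015241 m
L_final = 12.038241 m

dL = 0.015241 m


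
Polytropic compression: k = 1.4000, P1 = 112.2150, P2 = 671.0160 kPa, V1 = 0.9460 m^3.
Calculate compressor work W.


(k-1)/k = 0.2857
(P2/P1)^exp = 1.6669
W = 3.5000 * 112.2150 * 0.9460 * (1.6669 - 1) = 247.7820 kJ

247.7820 kJ


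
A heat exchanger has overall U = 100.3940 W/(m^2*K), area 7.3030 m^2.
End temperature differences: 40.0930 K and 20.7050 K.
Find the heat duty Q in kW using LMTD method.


LMTD = 29.3390 K
Q = 100.3940 * 7.3030 * 29.3390 = 21510.7025 W = 21.5107 kW

21.5107 kW


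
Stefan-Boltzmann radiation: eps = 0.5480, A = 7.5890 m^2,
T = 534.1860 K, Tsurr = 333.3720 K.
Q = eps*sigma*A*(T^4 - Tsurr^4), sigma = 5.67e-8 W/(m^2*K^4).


T^4 = 8.1427e+10
Tsurr^4 = 1.2351e+10
Q = 0.5480 * 5.67e-8 * 7.5890 * 6.9076e+10 = 16288.2579 W

16288.2579 W


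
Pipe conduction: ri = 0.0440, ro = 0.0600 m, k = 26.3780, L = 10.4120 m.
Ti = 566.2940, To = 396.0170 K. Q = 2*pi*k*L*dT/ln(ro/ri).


dT = 170.2770 K
ln(ro/ri) = 0.3102
Q = 2*pi*26.3780*10.4120*170.2770 / 0.3102 = 947399.5963 W

947399.5963 W


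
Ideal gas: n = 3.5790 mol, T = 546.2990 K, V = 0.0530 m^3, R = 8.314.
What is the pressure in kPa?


P = nRT/V = 3.5790 * 8.314 * 546.2990 / 0.0530
= 16255.5671 / 0.0530 = 306708.8125 Pa = 306.7088 kPa

306.7088 kPa


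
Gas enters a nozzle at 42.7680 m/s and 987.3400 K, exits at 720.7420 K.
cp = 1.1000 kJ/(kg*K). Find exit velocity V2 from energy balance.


dT = 266.5980 K
2*cp*1000*dT = 586515.6000
V1^2 = 1829.1018
V2 = sqrt(588344.7018) = 767.0363 m/s

767.0363 m/s


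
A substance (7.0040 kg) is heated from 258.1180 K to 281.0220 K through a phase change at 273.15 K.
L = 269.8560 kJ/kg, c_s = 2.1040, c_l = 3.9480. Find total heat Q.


Q1 (sensible, solid) = 7.0040 * 2.1040 * 15.0320 = 221.5178 kJ
Q2 (latent) = 7.0040 * 269.8560 = 1890.0714 kJ
Q3 (sensible, liquid) = 7.0040 * 3.9480 * 7.8720 = 217.6749 kJ
Q_total = 2329.2641 kJ

2329.2641 kJ


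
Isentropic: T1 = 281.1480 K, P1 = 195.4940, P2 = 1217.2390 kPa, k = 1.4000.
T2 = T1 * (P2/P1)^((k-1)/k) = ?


(k-1)/k = 0.2857
(P2/P1)^exp = 1.6863
T2 = 281.1480 * 1.6863 = 474.0907 K

474.0907 K


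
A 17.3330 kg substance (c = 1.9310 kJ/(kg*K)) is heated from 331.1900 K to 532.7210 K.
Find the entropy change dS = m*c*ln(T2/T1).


T2/T1 = 1.6085
ln(T2/T1) = 0.4753
dS = 17.3330 * 1.9310 * 0.4753 = 15.9085 kJ/K

15.9085 kJ/K


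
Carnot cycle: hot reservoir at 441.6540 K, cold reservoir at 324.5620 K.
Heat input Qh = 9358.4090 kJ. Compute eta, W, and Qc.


eta = 1 - 324.5620/441.6540 = 0.2651
W = 0.2651 * 9358.4090 = 2481.1160 kJ
Qc = 9358.4090 - 2481.1160 = 6877.2930 kJ

eta = 26.5122%, W = 2481.1160 kJ, Qc = 6877.2930 kJ


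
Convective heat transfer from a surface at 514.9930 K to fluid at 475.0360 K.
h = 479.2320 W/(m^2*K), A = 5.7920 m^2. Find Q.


dT = 39.9570 K
Q = 479.2320 * 5.7920 * 39.9570 = 110909.1142 W

110909.1142 W


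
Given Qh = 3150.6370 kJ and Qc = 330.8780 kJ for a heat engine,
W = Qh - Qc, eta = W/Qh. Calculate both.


W = 3150.6370 - 330.8780 = 2819.7590 kJ
eta = 2819.7590 / 3150.6370 = 0.8950 = 89.4981%

W = 2819.7590 kJ, eta = 89.4981%


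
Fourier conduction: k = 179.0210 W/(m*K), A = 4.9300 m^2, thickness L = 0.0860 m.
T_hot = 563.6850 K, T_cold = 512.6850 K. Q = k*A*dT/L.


dT = 51.0000 K
Q = 179.0210 * 4.9300 * 51.0000 / 0.0860 = 523386.6283 W

523386.6283 W


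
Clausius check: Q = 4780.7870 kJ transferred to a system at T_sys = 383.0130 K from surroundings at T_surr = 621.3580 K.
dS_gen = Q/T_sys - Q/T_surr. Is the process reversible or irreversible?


dS_sys = 4780.7870/383.0130 = 12.4820 kJ/K
dS_surr = -4780.7870/621.3580 = -7.6941 kJ/K
dS_gen = 12.4820 - 7.6941 = 4.7880 kJ/K (irreversible)

dS_gen = 4.7880 kJ/K, irreversible


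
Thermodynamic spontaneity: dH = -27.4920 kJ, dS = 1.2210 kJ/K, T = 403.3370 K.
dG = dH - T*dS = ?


T*dS = 403.3370 * 1.2210 = 492.4745 kJ
dG = -27.4920 - 492.4745 = -519.9665 kJ (spontaneous)

dG = -519.9665 kJ, spontaneous


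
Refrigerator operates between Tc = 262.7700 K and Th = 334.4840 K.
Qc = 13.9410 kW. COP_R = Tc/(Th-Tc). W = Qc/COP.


COP = 262.7700 / 71.7140 = 3.6641
W = 13.9410 / 3.6641 = 3.8047 kW

COP = 3.6641, W = 3.8047 kW


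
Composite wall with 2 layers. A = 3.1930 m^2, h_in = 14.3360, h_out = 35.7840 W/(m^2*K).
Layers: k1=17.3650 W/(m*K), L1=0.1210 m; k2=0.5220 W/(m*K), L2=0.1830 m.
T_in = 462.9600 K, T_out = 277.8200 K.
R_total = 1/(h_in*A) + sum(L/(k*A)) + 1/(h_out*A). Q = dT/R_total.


R_conv_in = 1/(14.3360*3.1930) = 0.0218
R_1 = 0.1210/(17.3650*3.1930) = 0.0022
R_2 = 0.1830/(0.5220*3.1930) = 0.1098
R_conv_out = 1/(35.7840*3.1930) = 0.0088
R_total = 0.1426 K/W
Q = 185.1400 / 0.1426 = 1298.5427 W

R_total = 0.1426 K/W, Q = 1298.5427 W


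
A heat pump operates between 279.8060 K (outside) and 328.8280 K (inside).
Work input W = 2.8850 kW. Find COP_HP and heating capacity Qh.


COP = 328.8280 / 49.0220 = 6.7078
Qh = 6.7078 * 2.8850 = 19.3519 kW

COP = 6.7078, Qh = 19.3519 kW


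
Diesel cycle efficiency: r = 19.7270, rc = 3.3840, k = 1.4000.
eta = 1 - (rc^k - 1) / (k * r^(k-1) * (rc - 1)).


r^(k-1) = 3.2963
rc^k = 5.5106
eta = 0.5900 = 59.0004%

59.0004%


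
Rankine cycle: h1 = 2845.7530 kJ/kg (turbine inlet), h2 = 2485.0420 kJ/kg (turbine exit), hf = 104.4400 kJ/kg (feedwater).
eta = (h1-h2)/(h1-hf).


W = 360.7110 kJ/kg
Q_in = 2741.3130 kJ/kg
eta = 0.1316 = 13.1583%

eta = 13.1583%


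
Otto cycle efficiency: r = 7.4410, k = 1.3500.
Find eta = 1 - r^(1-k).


r^(k-1) = 2.0187
eta = 1 - 1/2.0187 = 0.5046 = 50.4631%

50.4631%


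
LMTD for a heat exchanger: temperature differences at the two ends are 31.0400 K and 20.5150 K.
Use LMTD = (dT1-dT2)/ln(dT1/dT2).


dT1/dT2 = 1.5130
ln(dT1/dT2) = 0.4141
LMTD = 10.5250 / 0.4141 = 25.4153 K

25.4153 K


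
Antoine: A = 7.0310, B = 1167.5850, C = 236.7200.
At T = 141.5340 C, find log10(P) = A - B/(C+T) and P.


C+T = 378.2540
B/(C+T) = 3.0868
log10(P) = 7.0310 - 3.0868 = 3.9442
P = 10^3.9442 = 8794.7799 mmHg

8794.7799 mmHg


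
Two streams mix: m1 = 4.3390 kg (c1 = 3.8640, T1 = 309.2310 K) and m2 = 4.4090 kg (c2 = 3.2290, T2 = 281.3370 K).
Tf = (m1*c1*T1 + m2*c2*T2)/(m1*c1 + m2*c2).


num = 9189.8343
den = 31.0026
Tf = 296.4218 K

296.4218 K


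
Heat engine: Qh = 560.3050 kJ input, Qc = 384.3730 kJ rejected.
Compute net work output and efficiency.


W = 560.3050 - 384.3730 = 175.9320 kJ
eta = 175.9320 / 560.3050 = 0.3140 = 31.3993%

W = 175.9320 kJ, eta = 31.3993%


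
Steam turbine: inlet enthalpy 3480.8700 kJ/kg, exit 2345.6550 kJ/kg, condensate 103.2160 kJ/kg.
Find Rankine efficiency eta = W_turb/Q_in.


W = 1135.2150 kJ/kg
Q_in = 3377.6540 kJ/kg
eta = 0.3361 = 33.6096%

eta = 33.6096%


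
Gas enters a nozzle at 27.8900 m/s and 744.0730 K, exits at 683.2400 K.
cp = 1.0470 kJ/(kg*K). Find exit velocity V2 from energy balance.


dT = 60.8330 K
2*cp*1000*dT = 127384.3020
V1^2 = 777.8521
V2 = sqrt(128162.1541) = 357.9974 m/s

357.9974 m/s


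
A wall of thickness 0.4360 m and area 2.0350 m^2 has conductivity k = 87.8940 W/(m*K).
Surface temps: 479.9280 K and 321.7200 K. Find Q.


dT = 158.2080 K
Q = 87.8940 * 2.0350 * 158.2080 / 0.4360 = 64903.1229 W

64903.1229 W


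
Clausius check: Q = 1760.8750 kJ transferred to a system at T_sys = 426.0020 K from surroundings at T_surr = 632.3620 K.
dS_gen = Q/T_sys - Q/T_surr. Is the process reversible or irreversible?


dS_sys = 1760.8750/426.0020 = 4.1335 kJ/K
dS_surr = -1760.8750/632.3620 = -2.7846 kJ/K
dS_gen = 4.1335 - 2.7846 = 1.3489 kJ/K (irreversible)

dS_gen = 1.3489 kJ/K, irreversible


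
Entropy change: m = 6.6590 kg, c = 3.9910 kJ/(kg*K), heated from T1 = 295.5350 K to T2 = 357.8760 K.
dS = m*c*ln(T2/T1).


T2/T1 = 1.2109
ln(T2/T1) = 0.1914
dS = 6.6590 * 3.9910 * 0.1914 = 5.0866 kJ/K

5.0866 kJ/K


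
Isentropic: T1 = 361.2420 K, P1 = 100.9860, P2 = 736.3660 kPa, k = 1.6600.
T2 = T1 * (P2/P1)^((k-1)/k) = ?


(k-1)/k = 0.3976
(P2/P1)^exp = 2.2032
T2 = 361.2420 * 2.2032 = 795.8883 K

795.8883 K


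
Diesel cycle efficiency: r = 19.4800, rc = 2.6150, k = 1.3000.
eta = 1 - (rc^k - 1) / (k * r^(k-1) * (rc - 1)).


r^(k-1) = 2.4371
rc^k = 3.4891
eta = 0.5135 = 51.3537%

51.3537%


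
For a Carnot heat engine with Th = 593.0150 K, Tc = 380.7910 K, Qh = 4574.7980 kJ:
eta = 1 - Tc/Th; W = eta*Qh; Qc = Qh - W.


eta = 1 - 380.7910/593.0150 = 0.3579
W = 0.3579 * 4574.7980 = 1637.1962 kJ
Qc = 4574.7980 - 1637.1962 = 2937.6018 kJ

eta = 35.7873%, W = 1637.1962 kJ, Qc = 2937.6018 kJ


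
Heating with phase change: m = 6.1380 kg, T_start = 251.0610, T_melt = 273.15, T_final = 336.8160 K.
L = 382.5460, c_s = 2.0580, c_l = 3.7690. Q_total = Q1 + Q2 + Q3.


Q1 (sensible, solid) = 6.1380 * 2.0580 * 22.0890 = 279.0283 kJ
Q2 (latent) = 6.1380 * 382.5460 = 2348.0673 kJ
Q3 (sensible, liquid) = 6.1380 * 3.7690 * 63.6660 = 1472.8570 kJ
Q_total = 4099.9527 kJ

4099.9527 kJ


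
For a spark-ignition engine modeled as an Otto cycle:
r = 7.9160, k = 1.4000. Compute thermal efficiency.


r^(k-1) = 2.2877
eta = 1 - 1/2.2877 = 0.5629 = 56.2883%

56.2883%


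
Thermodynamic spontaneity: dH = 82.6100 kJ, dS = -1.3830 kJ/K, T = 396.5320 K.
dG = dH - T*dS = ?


T*dS = 396.5320 * -1.3830 = -548.4038 kJ
dG = 82.6100 + 548.4038 = 631.0138 kJ (non-spontaneous)

dG = 631.0138 kJ, non-spontaneous


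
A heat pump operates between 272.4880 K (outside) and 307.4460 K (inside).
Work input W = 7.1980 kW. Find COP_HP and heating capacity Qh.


COP = 307.4460 / 34.9580 = 8.7947
Qh = 8.7947 * 7.1980 = 63.3044 kW

COP = 8.7947, Qh = 63.3044 kW


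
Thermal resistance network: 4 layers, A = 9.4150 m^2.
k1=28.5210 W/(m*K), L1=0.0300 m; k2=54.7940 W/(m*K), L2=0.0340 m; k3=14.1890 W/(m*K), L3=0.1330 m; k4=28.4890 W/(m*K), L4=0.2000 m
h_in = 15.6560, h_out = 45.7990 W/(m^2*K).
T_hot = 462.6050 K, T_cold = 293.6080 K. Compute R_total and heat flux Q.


R_conv_in = 1/(15.6560*9.4150) = 0.0068
R_1 = 0.0300/(28.5210*9.4150) = 0.0001
R_2 = 0.0340/(54.7940*9.4150) = 6.5906e-05
R_3 = 0.1330/(14.1890*9.4150) = 0.0010
R_4 = 0.2000/(28.4890*9.4150) = 0.0007
R_conv_out = 1/(45.7990*9.4150) = 0.0023
R_total = 0.0110 K/W
Q = 168.9970 / 0.0110 = 15332.4386 W

R_total = 0.0110 K/W, Q = 15332.4386 W


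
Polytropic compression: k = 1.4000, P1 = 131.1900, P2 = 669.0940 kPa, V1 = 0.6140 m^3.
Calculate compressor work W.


(k-1)/k = 0.2857
(P2/P1)^exp = 1.5928
W = 3.5000 * 131.1900 * 0.6140 * (1.5928 - 1) = 167.1330 kJ

167.1330 kJ


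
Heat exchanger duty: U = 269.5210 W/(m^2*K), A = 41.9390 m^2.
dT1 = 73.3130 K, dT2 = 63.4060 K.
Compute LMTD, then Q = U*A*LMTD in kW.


LMTD = 68.2397 K
Q = 269.5210 * 41.9390 * 68.2397 = 771343.2608 W = 771.3433 kW

771.3433 kW


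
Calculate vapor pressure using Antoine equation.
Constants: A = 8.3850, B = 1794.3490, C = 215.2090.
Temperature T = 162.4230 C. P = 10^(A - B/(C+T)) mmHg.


C+T = 377.6320
B/(C+T) = 4.7516
log10(P) = 8.3850 - 4.7516 = 3.6334
P = 10^3.6334 = 4299.5113 mmHg

4299.5113 mmHg


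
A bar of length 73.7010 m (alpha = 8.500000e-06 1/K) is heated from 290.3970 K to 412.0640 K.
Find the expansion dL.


dT = 121.6670 K
dL = 8.500000e-06 * 73.7010 * 121.6670 = 0.076219 m
L_final = 73.777219 m

dL = 0.076219 m


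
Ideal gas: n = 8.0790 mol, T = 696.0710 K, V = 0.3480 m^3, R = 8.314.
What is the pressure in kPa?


P = nRT/V = 8.0790 * 8.314 * 696.0710 / 0.3480
= 46754.2580 / 0.3480 = 134351.3160 Pa = 134.3513 kPa

134.3513 kPa


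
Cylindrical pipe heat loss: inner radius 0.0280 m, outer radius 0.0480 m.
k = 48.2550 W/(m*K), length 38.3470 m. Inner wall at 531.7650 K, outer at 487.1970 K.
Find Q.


dT = 44.5680 K
ln(ro/ri) = 0.5390
Q = 2*pi*48.2550*38.3470*44.5680 / 0.5390 = 961370.4780 W

961370.4780 W


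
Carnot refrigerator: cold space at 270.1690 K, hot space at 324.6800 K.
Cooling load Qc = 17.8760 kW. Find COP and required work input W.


COP = 270.1690 / 54.5110 = 4.9562
W = 17.8760 / 4.9562 = 3.6068 kW

COP = 4.9562, W = 3.6068 kW


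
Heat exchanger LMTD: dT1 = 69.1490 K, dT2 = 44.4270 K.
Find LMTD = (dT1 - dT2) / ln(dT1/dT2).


dT1/dT2 = 1.5565
ln(dT1/dT2) = 0.4424
LMTD = 24.7220 / 0.4424 = 55.8795 K

55.8795 K


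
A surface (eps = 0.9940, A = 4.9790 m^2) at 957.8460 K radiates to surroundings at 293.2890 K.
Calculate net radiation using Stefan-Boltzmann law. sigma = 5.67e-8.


T^4 = 8.4175e+11
Tsurr^4 = 7.3992e+09
Q = 0.9940 * 5.67e-8 * 4.9790 * 8.3435e+11 = 234131.5297 W

234131.5297 W


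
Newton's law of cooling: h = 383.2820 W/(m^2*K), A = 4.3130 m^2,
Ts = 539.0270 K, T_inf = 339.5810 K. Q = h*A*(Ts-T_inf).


dT = 199.4460 K
Q = 383.2820 * 4.3130 * 199.4460 = 329703.2384 W

329703.2384 W


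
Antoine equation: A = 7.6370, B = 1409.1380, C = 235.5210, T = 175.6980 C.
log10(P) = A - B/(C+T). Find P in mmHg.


C+T = 411.2190
B/(C+T) = 3.4267
log10(P) = 7.6370 - 3.4267 = 4.2103
P = 10^4.2103 = 16228.0491 mmHg

16228.0491 mmHg


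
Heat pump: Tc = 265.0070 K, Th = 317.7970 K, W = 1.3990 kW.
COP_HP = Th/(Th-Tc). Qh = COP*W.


COP = 317.7970 / 52.7900 = 6.0200
Qh = 6.0200 * 1.3990 = 8.4220 kW

COP = 6.0200, Qh = 8.4220 kW


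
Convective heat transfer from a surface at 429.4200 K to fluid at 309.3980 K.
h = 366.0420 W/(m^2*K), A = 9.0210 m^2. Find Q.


dT = 120.0220 K
Q = 366.0420 * 9.0210 * 120.0220 = 396320.4313 W

396320.4313 W


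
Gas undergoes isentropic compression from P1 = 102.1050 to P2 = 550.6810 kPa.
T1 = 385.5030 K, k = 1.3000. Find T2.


(k-1)/k = 0.2308
(P2/P1)^exp = 1.4753
T2 = 385.5030 * 1.4753 = 568.7441 K

568.7441 K


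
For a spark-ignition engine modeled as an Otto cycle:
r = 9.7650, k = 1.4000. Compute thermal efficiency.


r^(k-1) = 2.4881
eta = 1 - 1/2.4881 = 0.5981 = 59.8088%

59.8088%


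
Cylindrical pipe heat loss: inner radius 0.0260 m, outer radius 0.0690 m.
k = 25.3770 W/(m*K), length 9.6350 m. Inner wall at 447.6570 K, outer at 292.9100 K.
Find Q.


dT = 154.7470 K
ln(ro/ri) = 0.9760
Q = 2*pi*25.3770*9.6350*154.7470 / 0.9760 = 243579.0054 W

243579.0054 W
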